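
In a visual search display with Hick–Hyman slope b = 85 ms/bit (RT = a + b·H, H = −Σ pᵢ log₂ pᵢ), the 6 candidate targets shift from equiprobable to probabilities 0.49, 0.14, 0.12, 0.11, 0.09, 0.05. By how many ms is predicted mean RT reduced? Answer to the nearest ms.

Equiprobable entropy H₀ = log₂ 6 = 2.5850 bits.
Skewed entropy H = −Σ pᵢ log₂ pᵢ = 2.1475 bits.
ΔRT = b·(H₀ − H) = 85 × 0.4375 = 37.18 ms.

37 ms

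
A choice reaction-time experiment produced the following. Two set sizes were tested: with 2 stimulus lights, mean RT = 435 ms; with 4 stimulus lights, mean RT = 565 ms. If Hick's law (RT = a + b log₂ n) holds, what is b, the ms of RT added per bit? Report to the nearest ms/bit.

Slope: b = (565 − 435) / (log₂ 4 − log₂ 2) = 130/1.0000 = 130 ms/bit.

130 ms/bit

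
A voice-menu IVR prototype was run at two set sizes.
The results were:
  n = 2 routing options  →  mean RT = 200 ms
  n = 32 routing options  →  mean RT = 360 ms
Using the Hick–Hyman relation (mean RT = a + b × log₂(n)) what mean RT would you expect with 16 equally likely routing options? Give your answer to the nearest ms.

With log₂ n on the abscissa the relation is linear; from the two conditions:
  b = (360 − 200) / (log₂ 32 − log₂ 2) = 160 / (5 − 1) = 40 ms/bit
  a = 200 − 40 × 1 = 160 ms
Then RT(16) = 160 + 40 × log₂ 16 = 160 + 40 × 4 ≈ 320.000 ms.

320 ms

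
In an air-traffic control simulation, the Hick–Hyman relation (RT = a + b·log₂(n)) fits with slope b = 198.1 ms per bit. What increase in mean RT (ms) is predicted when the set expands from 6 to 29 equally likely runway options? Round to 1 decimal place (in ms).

Only the slope matters, since a is common to both: ΔRT = b·log₂(n₂/n₁).
log₂(29) − log₂(6) = 4.8580 − 2.5850 = 2.2730.
ΔRT = 198.1 × 2.2730 = 450.285 ms.

450.3 ms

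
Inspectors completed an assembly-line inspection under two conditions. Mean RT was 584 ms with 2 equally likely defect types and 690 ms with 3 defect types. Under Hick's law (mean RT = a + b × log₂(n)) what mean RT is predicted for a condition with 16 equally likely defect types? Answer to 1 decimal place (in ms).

RT is linear in log₂ n, so two points fix the line:
  b = (690 − 584) / (log₂ 3 − log₂ 2) = 106 / (1.5850 − 1) = 181.208 ms/bit
  a = 584 − 181.208 × 1 = 402.792 ms
Then RT(16) = 402.792 + 181.208 × log₂ 16 = 402.792 + 181.208 × 4 ≈ 1127.625 ms.

1127.6 ms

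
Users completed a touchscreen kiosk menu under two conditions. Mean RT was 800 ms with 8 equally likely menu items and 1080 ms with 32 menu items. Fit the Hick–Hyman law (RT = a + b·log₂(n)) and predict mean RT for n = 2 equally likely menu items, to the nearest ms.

With log₂ n on the abscissa the relation is linear; from the two conditions:
  b = (1080 − 800) / (log₂ 32 − log₂ 8) = 280 / (5 − 3) = 140 ms/bit
  a = 800 − 140 × 3 = 380 ms
Then RT(2) = 380 + 140 × log₂ 2 = 380 + 140 × 1 ≈ 520.000 ms.

520 ms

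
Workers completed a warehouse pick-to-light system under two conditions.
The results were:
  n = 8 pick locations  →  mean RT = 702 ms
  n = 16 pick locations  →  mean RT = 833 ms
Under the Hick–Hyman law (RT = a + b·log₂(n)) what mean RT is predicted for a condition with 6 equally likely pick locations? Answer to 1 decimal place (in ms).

Solve the two-equation system in a and b:
  b = (833 − 702) / (log₂ 16 − log₂ 8) = 131 / (4 − 3) = 131.000 ms/bit
  a = 702 − 131.000 × 3 = 309.000 ms
Then RT(6) = 309.000 + 131.000 × log₂ 6 = 309.000 + 131.000 × 2.5850 ≈ 647.630 ms.

647.6 ms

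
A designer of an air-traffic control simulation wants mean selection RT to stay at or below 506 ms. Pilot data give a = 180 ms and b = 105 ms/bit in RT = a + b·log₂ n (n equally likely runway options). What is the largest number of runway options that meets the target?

8

Information budget: (506 − 180)/105 = 3.1048 bits, so n ≤ 2^3.1048 = 8.603 → at most 8.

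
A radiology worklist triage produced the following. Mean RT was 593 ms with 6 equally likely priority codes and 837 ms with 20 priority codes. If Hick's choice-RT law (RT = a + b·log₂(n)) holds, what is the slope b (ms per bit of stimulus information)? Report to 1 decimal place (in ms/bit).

Slope: b = (837 − 593) / (log₂ 20 − log₂ 6) = 244/1.7370 = 140.475 ms/bit.

140.5 ms/bit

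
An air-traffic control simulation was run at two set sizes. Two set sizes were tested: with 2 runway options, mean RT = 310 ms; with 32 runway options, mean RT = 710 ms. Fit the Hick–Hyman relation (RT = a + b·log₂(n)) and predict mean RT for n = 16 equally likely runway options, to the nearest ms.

610 ms

With log₂ n on the abscissa the relation is linear; from the two conditions:
  b = (710 − 310) / (log₂ 32 − log₂ 2) = 400 / (5 − 1) = 100 ms/bit
  a = 310 − 100 × 1 = 210 ms
Then RT(16) = 210 + 100 × log₂ 16 = 210 + 100 × 4 ≈ 610.000 ms.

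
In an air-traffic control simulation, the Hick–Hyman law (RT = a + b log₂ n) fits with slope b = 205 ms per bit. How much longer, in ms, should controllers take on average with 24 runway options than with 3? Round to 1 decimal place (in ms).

615.0 ms

ΔRT = (a + b log₂ n₂) − (a + b log₂ n₁) = b·(log₂ n₂ − log₂ n₁).
log₂(24) − log₂(3) = log₂(24/3) = log₂(8) = 3.
ΔRT = 205 × 3.0000 = 615.000 ms.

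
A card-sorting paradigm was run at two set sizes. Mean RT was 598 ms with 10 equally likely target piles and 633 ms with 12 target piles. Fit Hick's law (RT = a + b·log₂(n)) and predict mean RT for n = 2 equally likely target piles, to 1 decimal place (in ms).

289.0 ms

Fit slope and intercept:
  b = (633 − 598) / (log₂ 12 − log₂ 10) = 35 / (3.5850 − 3.3219) = 133.062 ms/bit
  a = 598 − 133.062 × 3.3219 = 155.976 ms
Then RT(2) = 155.976 + 133.062 × log₂ 2 = 155.976 + 133.062 × 1 ≈ 289.039 ms.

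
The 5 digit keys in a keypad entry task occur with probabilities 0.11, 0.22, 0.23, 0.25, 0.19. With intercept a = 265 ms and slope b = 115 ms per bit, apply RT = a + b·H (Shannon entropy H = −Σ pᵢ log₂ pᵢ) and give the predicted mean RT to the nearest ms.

H = 0.11·log₂(1/0.11) + 0.22·log₂(1/0.22) + 0.23·log₂(1/0.23) + 0.25·log₂(1/0.25) + 0.19·log₂(1/0.19) = 2.2738 bits.
RT = 265 + 115 × 2.2738 = 526.48 ms.

526 ms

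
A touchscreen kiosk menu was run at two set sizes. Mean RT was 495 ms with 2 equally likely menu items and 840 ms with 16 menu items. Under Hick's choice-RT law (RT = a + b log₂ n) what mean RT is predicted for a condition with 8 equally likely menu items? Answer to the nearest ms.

725 ms

With log₂ n on the abscissa the relation is linear; from the two conditions:
  b = (840 − 495) / (log₂ 16 − log₂ 2) = 345 / (4 − 1) = 115 ms/bit
  a = 495 − 115 × 1 = 380 ms
Then RT(8) = 380 + 115 × log₂ 8 = 380 + 115 × 3 ≈ 725.000 ms.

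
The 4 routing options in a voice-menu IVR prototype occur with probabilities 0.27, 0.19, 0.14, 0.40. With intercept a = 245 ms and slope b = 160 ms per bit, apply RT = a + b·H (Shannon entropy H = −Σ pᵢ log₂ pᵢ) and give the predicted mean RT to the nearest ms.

548 ms

Entropy contributions −pᵢ log₂ pᵢ: 0.5100, 0.4552, 0.3971, 0.5288; sum H = 1.8911 bits.
RT = a + bH = 245 + 160·1.8911 = 547.58 ms.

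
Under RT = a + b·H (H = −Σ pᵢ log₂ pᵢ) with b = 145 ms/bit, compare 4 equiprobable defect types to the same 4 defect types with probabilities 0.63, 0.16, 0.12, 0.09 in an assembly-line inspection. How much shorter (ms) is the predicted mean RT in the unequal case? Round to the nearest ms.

The RT saving is b·ΔH. Equiprobable H₀ = log₂(4) = 2.0000 bits; with the given probabilities H = 1.5227 bits.
b·(H₀ − H) = 145 × (2.0000 − 1.5227) = 69.21 ms.

69 ms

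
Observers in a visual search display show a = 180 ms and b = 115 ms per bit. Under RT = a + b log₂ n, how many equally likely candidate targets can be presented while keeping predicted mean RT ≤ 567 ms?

10

Information budget: (567 − 180)/115 = 3.3652 bits, so n ≤ 2^3.3652 = 10.305 → at most 10.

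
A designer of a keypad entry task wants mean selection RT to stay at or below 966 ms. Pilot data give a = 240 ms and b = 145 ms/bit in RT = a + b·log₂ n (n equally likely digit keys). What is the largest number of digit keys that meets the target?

32

145·log₂ n ≤ 966 − 240 = 726, giving log₂ n ≤ 5.0069 and n ≤ 32.153. The largest whole number is 32.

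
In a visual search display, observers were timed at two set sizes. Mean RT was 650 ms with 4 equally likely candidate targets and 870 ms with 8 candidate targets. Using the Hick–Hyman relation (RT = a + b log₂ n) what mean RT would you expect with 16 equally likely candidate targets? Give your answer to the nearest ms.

Solve the two-equation system in a and b:
  b = (870 − 650) / (log₂ 8 − log₂ 4) = 220 / (3 − 2) = 220 ms/bit
  a = 650 − 220 × 2 = 210 ms
Then RT(16) = 210 + 220 × log₂ 16 = 210 + 220 × 4 ≈ 1090.000 ms.

1090 ms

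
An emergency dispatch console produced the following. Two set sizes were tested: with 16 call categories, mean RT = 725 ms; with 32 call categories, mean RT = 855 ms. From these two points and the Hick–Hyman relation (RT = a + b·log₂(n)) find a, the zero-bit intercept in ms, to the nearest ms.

205 ms

The slope on a log₂ axis is (855 − 725) / (5 − 4) = 130 ms/bit.
Intercept: a = 725 − 130·log₂(16) = 205.000 ms.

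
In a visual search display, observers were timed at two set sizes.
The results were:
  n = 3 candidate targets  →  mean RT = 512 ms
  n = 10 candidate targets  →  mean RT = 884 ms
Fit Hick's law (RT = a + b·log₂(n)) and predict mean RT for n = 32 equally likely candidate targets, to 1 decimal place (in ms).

1243.4 ms

With log₂ n on the abscissa the relation is linear; from the two conditions:
  b = (884 − 512) / (log₂ 10 − log₂ 3) = 372 / (3.3219 − 1.5850) = 214.167 ms/bit
  a = 512 − 214.167 × 1.5850 = 172.554 ms
Then RT(32) = 172.554 + 214.167 × log₂ 32 = 172.554 + 214.167 × 5 ≈ 1243.387 ms.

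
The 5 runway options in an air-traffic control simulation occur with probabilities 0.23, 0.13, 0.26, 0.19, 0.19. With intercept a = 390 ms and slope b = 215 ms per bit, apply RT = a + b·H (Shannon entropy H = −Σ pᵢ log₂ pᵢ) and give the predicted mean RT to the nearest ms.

882 ms

Entropy contributions −pᵢ log₂ pᵢ: 0.4877, 0.3826, 0.5053, 0.4552, 0.4552; sum H = 2.2861 bits.
RT = a + bH = 390 + 215·2.2861 = 881.50 ms.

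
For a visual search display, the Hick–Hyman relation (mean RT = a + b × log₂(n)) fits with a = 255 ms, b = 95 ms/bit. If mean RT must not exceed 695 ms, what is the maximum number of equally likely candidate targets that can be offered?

24

Set 255 + 95·log₂ n ≤ 695 → log₂ n ≤ (695 − 255)/95 = 4.6316.
So n ≤ 2^4.6316 = 24.788; the largest integer n is 24.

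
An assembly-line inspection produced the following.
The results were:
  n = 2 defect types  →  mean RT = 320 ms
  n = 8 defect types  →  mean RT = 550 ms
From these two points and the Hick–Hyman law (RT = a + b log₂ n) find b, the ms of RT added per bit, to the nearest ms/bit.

115 ms/bit

b = (RT₂ − RT₁)/(log₂ n₂ − log₂ n₁) = (550 − 320)/(3 − 1) = 115 ms/bit.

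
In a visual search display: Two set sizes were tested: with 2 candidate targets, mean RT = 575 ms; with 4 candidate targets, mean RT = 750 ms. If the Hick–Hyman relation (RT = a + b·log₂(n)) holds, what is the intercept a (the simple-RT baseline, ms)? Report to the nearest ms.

b = (RT₂ − RT₁)/(log₂ n₂ − log₂ n₁) = (750 − 575)/(2 − 1) = 175 ms/bit.
a = RT₁ − b·log₂ n₁ = 575 − 175 × 1 = 400.000 ms.

400 ms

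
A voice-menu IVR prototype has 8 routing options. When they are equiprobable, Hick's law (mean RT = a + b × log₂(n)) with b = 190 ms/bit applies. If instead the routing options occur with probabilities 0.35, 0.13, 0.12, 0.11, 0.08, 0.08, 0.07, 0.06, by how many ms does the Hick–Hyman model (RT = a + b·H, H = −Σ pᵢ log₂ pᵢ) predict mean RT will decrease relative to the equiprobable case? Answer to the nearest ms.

52 ms

The RT saving is b·ΔH. Equiprobable H₀ = log₂(8) = 3.0000 bits; with the given probabilities H = 2.7252 bits.
b·(H₀ − H) = 190 × (3.0000 − 2.7252) = 52.21 ms.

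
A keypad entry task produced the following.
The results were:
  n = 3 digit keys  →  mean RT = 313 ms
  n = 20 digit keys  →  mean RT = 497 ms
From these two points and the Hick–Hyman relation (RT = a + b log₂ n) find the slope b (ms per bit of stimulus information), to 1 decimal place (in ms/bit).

The slope on a log₂ axis is (497 − 313) / (4.3219 − 1.5850) = 67.228 ms/bit.

67.2 ms/bit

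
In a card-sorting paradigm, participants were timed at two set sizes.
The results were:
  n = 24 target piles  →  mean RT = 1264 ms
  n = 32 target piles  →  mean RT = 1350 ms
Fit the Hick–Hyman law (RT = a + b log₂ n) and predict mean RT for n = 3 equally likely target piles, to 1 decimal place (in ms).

Solve the two-equation system in a and b:
  b = (1350 − 1264) / (log₂ 32 − log₂ 24) = 86 / (5 − 4.5850) = 207.210 ms/bit
  a = 1264 − 207.210 × 4.5850 = 313.949 ms
Then RT(3) = 313.949 + 207.210 × log₂ 3 = 313.949 + 207.210 × 1.5850 ≈ 642.369 ms.

642.4 ms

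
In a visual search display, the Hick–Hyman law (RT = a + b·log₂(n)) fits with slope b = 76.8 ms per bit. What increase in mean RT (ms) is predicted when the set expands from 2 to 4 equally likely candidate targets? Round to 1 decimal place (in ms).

The intercept a cancels: ΔRT = b·(log₂ n₂ − log₂ n₁) = b·log₂(n₂/n₁).
log₂(4) − log₂(2) = log₂(4/2) = log₂(2) = 1.
ΔRT = 76.8 × 1.0000 = 76.800 ms.

76.8 ms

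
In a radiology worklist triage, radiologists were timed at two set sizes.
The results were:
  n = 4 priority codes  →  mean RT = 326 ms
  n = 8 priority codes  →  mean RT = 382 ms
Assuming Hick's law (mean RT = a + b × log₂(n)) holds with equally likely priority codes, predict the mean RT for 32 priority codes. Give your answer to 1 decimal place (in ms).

494.0 ms

RT is linear in log₂ n, so two points fix the line:
  b = (382 − 326) / (log₂ 8 − log₂ 4) = 56 / (3 − 2) = 56.000 ms/bit
  a = 326 − 56.000 × 2 = 214.000 ms
Then RT(32) = 214.000 + 56.000 × log₂ 32 = 214.000 + 56.000 × 5 ≈ 494.000 ms.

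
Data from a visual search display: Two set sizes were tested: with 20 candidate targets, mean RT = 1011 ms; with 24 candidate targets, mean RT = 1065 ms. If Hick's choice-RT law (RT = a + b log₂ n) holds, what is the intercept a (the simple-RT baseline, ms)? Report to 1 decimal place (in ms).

The slope on a log₂ axis is (1065 − 1011) / (4.5850 − 4.3219) = 205.296 ms/bit.
a = RT₁ − b·log₂ n₁ = 1011 − 205.296 × 4.3219 = 123.724 ms.

123.7 ms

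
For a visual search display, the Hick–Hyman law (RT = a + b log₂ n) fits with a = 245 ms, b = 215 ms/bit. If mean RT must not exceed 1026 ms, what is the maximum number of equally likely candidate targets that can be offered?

215·log₂ n ≤ 1026 − 245 = 781, giving log₂ n ≤ 3.6326 and n ≤ 12.402. The largest whole number is 12.

12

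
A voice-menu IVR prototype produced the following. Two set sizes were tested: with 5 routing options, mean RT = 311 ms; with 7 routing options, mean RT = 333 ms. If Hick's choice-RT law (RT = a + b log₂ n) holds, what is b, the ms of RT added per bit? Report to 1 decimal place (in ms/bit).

b = (RT₂ − RT₁)/(log₂ n₂ − log₂ n₁) = (333 − 311)/(2.8074 − 2.3219) = 45.321 ms/bit.

45.3 ms/bit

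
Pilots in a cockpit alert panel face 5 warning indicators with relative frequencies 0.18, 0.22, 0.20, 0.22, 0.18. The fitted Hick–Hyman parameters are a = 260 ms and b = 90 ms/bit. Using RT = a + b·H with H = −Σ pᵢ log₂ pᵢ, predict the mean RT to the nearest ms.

468 ms

H = 0.18·log₂(1/0.18) + 0.22·log₂(1/0.22) + 0.20·log₂(1/0.20) + 0.22·log₂(1/0.22) + 0.18·log₂(1/0.18) = 2.3161 bits.
RT = 260 + 90 × 2.3161 = 468.45 ms.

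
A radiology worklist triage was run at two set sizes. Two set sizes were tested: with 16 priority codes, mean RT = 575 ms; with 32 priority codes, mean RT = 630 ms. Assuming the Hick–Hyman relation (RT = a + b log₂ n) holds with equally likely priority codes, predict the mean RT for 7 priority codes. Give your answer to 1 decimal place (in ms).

509.4 ms

RT is linear in log₂ n, so two points fix the line:
  b = (630 − 575) / (log₂ 32 − log₂ 16) = 55 / (5 − 4) = 55.000 ms/bit
  a = 575 − 55.000 × 4 = 355.000 ms
Then RT(7) = 355.000 + 55.000 × log₂ 7 = 355.000 + 55.000 × 2.8074 ≈ 509.405 ms.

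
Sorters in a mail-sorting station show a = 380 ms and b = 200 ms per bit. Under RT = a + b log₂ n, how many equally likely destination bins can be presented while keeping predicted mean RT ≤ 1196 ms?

16

200·log₂ n ≤ 1196 − 380 = 816, giving log₂ n ≤ 4.0800 and n ≤ 16.912. The largest whole number is 16.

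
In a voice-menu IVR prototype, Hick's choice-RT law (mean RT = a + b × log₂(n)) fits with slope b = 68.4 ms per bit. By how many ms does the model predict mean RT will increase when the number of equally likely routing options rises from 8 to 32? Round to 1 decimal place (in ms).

136.8 ms

The intercept a cancels: ΔRT = b·(log₂ n₂ − log₂ n₁) = b·log₂(n₂/n₁).
log₂(32) − log₂(8) = log₂(32/8) = log₂(4) = 2.
ΔRT = 68.4 × 2.0000 = 136.800 ms.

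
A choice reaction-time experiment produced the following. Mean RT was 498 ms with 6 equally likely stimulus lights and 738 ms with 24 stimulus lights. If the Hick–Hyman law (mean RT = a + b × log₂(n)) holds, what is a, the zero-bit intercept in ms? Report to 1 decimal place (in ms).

187.8 ms

Slope: b = (738 − 498) / (log₂ 24 − log₂ 6) = 240/2.0000 = 120.000 ms/bit.
a = RT₁ − b·log₂ n₁ = 498 − 120.000 × 2.5850 = 187.804 ms.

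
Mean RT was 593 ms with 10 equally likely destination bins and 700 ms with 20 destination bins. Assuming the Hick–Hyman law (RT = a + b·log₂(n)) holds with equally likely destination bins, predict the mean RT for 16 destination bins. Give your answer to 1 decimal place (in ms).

665.6 ms

With log₂ n on the abscissa the relation is linear; from the two conditions:
  b = (700 − 593) / (log₂ 20 − log₂ 10) = 107 / (4.3219 − 3.3219) = 107.000 ms/bit
  a = 593 − 107.000 × 3.3219 = 237.554 ms
Then RT(16) = 237.554 + 107.000 × log₂ 16 = 237.554 + 107.000 × 4 ≈ 665.554 ms.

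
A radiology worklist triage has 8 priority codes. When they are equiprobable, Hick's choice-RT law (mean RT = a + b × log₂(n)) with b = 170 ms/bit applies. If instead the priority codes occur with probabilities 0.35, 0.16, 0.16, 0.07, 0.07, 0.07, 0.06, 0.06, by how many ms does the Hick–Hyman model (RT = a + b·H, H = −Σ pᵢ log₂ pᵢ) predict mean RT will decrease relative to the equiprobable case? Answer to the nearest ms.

The RT saving is b·ΔH. Equiprobable H₀ = log₂(8) = 3.0000 bits; with the given probabilities H = 2.6689 bits.
b·(H₀ − H) = 170 × (3.0000 − 2.6689) = 56.29 ms.

56 ms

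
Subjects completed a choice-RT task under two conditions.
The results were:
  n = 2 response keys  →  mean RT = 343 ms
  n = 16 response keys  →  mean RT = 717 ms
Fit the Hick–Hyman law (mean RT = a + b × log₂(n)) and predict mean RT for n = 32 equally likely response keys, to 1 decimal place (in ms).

841.7 ms

RT is linear in log₂ n, so two points fix the line:
  b = (717 − 343) / (log₂ 16 − log₂ 2) = 374 / (4 − 1) = 124.667 ms/bit
  a = 343 − 124.667 × 1 = 218.333 ms
Then RT(32) = 218.333 + 124.667 × log₂ 32 = 218.333 + 124.667 × 5 ≈ 841.667 ms.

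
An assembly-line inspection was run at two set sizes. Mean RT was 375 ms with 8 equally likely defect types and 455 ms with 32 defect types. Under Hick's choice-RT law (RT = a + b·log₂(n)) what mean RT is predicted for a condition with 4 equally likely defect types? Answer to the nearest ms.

With log₂ n on the abscissa the relation is linear; from the two conditions:
  b = (455 − 375) / (log₂ 32 − log₂ 8) = 80 / (5 − 3) = 40 ms/bit
  a = 375 − 40 × 3 = 255 ms
Then RT(4) = 255 + 40 × log₂ 4 = 255 + 40 × 2 ≈ 335.000 ms.

335 ms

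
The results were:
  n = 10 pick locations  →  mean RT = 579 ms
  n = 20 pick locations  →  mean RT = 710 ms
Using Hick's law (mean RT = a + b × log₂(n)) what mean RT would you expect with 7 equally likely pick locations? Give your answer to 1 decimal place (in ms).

511.6 ms

RT is linear in log₂ n, so two points fix the line:
  b = (710 − 579) / (log₂ 20 − log₂ 10) = 131 / (4.3219 − 3.3219) = 131.000 ms/bit
  a = 579 − 131.000 × 3.3219 = 143.827 ms
Then RT(7) = 143.827 + 131.000 × log₂ 7 = 143.827 + 131.000 × 2.8074 ≈ 511.591 ms.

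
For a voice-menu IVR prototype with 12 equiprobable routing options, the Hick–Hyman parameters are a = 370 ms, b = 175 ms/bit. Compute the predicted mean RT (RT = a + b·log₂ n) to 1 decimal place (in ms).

997.4 ms

log₂(12) = 3.5850 bits, so RT = 370 + 175 × 3.5850 ≈ 997.368 ms.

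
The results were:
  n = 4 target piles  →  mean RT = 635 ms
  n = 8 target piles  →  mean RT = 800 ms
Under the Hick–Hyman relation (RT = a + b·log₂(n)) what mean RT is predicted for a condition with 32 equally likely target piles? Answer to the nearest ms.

Fit slope and intercept:
  b = (800 − 635) / (log₂ 8 − log₂ 4) = 165 / (3 − 2) = 165 ms/bit
  a = 635 − 165 × 2 = 305 ms
Then RT(32) = 305 + 165 × log₂ 32 = 305 + 165 × 5 ≈ 1130.000 ms.

1130 ms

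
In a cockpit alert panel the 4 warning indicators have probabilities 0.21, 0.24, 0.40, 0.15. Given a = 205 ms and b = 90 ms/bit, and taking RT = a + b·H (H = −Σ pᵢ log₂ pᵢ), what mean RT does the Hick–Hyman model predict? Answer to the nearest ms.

377 ms

Entropy contributions −pᵢ log₂ pᵢ: 0.4728, 0.4941, 0.5288, 0.4105; sum H = 1.9063 bits.
RT = a + bH = 205 + 90·1.9063 = 376.56 ms.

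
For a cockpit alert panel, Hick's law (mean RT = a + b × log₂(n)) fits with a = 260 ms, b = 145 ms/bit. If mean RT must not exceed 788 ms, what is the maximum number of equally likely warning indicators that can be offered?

12

Set 260 + 145·log₂ n ≤ 788 → log₂ n ≤ (788 − 260)/145 = 3.6414.
So n ≤ 2^3.6414 = 12.479; the largest integer n is 12.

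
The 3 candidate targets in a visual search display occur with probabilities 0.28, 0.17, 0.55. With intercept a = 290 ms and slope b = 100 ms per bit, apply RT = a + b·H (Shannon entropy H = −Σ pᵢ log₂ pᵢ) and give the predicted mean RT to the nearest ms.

432 ms

H = 0.28·log₂(1/0.28) + 0.17·log₂(1/0.17) + 0.55·log₂(1/0.55) = 1.4232 bits.
RT = 290 + 100 × 1.4232 = 432.32 ms.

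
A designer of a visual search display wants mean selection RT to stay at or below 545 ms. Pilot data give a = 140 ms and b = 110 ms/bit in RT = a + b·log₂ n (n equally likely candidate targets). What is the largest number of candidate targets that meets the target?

12

Information budget: (545 − 140)/110 = 3.6818 bits, so n ≤ 2^3.6818 = 12.833 → at most 12.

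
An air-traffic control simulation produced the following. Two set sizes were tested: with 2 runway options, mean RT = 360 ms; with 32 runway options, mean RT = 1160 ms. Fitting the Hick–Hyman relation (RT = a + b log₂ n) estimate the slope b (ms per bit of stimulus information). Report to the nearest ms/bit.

The slope on a log₂ axis is (1160 − 360) / (5 − 1) = 200 ms/bit.

200 ms/bit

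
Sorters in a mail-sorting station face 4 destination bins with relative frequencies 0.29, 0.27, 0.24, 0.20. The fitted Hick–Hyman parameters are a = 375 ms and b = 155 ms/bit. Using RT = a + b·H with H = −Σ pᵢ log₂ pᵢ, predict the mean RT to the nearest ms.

H = 0.29·log₂(1/0.29) + 0.27·log₂(1/0.27) + 0.24·log₂(1/0.24) + 0.20·log₂(1/0.20) = 1.9864 bits.
RT = 375 + 155 × 1.9864 = 682.90 ms.

683 ms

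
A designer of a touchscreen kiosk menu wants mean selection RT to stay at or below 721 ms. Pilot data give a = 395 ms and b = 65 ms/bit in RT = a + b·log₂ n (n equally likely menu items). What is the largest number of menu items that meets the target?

65·log₂ n ≤ 721 − 395 = 326, giving log₂ n ≤ 5.0154 and n ≤ 32.343. The largest whole number is 32.

32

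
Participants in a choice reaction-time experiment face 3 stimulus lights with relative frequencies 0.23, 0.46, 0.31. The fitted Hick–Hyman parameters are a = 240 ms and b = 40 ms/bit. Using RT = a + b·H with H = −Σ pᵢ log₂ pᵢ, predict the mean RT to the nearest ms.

H = 0.23·log₂(1/0.23) + 0.46·log₂(1/0.46) + 0.31·log₂(1/0.31) = 1.5268 bits.
RT = 240 + 40 × 1.5268 = 301.07 ms.

301 ms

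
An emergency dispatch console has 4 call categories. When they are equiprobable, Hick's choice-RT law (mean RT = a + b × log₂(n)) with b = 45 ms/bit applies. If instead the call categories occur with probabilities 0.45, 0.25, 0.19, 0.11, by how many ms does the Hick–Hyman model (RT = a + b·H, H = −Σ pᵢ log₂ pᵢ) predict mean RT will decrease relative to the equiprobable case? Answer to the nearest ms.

Equiprobable entropy H₀ = log₂ 4 = 2.0000 bits.
Skewed entropy H = −Σ pᵢ log₂ pᵢ = 1.8239 bits.
ΔRT = b·(H₀ − H) = 45 × 0.1761 = 7.92 ms.

8 ms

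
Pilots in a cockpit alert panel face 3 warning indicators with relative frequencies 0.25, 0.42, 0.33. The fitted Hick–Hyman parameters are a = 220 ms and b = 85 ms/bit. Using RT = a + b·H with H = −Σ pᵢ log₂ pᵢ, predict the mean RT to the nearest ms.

H = 0.25·log₂(1/0.25) + 0.42·log₂(1/0.42) + 0.33·log₂(1/0.33) = 1.5535 bits.
RT = 220 + 85 × 1.5535 = 352.04 ms.

352 ms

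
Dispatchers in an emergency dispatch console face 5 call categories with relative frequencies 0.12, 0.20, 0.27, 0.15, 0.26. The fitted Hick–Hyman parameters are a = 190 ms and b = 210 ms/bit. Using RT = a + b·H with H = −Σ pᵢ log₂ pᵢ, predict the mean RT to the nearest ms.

664 ms

Entropy contributions −pᵢ log₂ pᵢ: 0.3671, 0.4644, 0.5100, 0.4105, 0.5053; sum H = 2.2573 bits.
RT = a + bH = 190 + 210·2.2573 = 664.03 ms.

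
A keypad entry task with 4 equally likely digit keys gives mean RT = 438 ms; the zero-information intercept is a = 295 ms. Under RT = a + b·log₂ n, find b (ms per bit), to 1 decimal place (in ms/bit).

b = (438 − 295) / log₂(4) = 143 / 2 = 71.500 ms/bit.

71.5 ms/bit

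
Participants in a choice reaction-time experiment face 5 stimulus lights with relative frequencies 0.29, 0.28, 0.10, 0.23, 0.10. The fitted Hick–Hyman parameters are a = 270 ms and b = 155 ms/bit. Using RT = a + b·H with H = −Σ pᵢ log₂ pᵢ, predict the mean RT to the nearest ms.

Entropy contributions −pᵢ log₂ pᵢ: 0.5179, 0.5142, 0.3322, 0.4877, 0.3322; sum H = 2.1842 bits.
RT = a + bH = 270 + 155·2.1842 = 608.55 ms.

609 ms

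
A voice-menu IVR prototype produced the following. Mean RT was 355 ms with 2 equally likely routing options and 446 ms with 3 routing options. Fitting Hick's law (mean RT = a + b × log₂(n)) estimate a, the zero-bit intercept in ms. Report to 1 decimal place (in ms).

The slope on a log₂ axis is (446 − 355) / (1.5850 − 1) = 155.566 ms/bit.
a = RT₁ − b·log₂ n₁ = 355 − 155.566 × 1 = 199.434 ms.

199.4 ms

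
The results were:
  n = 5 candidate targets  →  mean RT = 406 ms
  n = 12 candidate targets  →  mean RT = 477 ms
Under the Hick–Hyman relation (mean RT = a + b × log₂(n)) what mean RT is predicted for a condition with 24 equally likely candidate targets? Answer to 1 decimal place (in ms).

533.2 ms

With log₂ n on the abscissa the relation is linear; from the two conditions:
  b = (477 − 406) / (log₂ 12 − log₂ 5) = 71 / (3.5850 − 2.3219) = 56.214 ms/bit
  a = 406 − 56.214 × 2.3219 = 275.476 ms
Then RT(24) = 275.476 + 56.214 × log₂ 24 = 275.476 + 56.214 × 4.5850 ≈ 533.214 ms.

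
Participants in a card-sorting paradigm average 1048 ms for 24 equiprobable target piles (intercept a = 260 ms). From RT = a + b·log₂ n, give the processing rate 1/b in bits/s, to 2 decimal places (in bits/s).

Choice component = 1048 − 260 = 788 ms over log₂(24) = 4.5850 bits.
b = 788 / 4.5850 = 171.866 ms/bit, so 1/b = 5.818 bits/s.

5.82 bits/s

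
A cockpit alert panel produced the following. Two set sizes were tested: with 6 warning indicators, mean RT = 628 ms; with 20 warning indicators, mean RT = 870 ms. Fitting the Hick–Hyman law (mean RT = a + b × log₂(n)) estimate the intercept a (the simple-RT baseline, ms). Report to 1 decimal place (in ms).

b = (RT₂ − RT₁)/(log₂ n₂ − log₂ n₁) = (870 − 628)/(4.3219 − 2.5850) = 139.323 ms/bit.
Intercept: a = 628 − 139.323·log₂(6) = 267.854 ms.

267.9 ms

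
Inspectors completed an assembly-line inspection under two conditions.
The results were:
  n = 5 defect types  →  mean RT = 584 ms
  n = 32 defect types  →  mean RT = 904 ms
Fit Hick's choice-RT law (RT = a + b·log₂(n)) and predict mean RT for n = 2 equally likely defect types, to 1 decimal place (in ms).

426.0 ms

With log₂ n on the abscissa the relation is linear; from the two conditions:
  b = (904 − 584) / (log₂ 32 − log₂ 5) = 320 / (5 − 2.3219) = 119.489 ms/bit
  a = 584 − 119.489 × 2.3219 = 306.555 ms
Then RT(2) = 306.555 + 119.489 × log₂ 2 = 306.555 + 119.489 × 1 ≈ 426.044 ms.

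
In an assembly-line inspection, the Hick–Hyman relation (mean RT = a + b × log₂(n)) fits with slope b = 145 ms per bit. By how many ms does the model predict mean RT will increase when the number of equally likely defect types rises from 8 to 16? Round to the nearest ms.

Only the slope matters, since a is common to both: ΔRT = b·log₂(n₂/n₁).
log₂(16) − log₂(8) = log₂(16/8) = log₂(2) = 1.
ΔRT = 145 × 1.0000 = 145.000 ms.

145 ms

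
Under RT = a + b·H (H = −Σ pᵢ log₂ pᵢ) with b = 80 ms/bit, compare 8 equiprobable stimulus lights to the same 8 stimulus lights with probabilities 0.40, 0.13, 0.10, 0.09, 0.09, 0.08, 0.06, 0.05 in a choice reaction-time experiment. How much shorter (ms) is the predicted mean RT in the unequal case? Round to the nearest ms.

30 ms

Equiprobable entropy H₀ = log₂ 8 = 3.0000 bits.
Skewed entropy H = −Σ pᵢ log₂ pᵢ = 2.6201 bits.
ΔRT = b·(H₀ − H) = 80 × 0.3799 = 30.40 ms.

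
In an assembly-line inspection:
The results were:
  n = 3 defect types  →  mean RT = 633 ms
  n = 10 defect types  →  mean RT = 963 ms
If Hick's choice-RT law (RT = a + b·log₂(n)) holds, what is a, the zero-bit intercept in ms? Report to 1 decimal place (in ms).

Slope: b = (963 − 633) / (log₂ 10 − log₂ 3) = 330/1.7370 = 189.986 ms/bit.
a = RT₁ − b·log₂ n₁ = 633 − 189.986 × 1.5850 = 331.879 ms.

331.9 ms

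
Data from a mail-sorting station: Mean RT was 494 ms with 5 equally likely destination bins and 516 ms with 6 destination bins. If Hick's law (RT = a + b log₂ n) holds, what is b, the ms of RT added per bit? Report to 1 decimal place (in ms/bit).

The slope on a log₂ axis is (516 − 494) / (2.5850 − 2.3219) = 83.639 ms/bit.

83.6 ms/bit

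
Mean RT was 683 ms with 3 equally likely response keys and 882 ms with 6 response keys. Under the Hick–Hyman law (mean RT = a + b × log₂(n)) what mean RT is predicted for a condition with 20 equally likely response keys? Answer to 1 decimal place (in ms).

1227.7 ms

Solve the two-equation system in a and b:
  b = (882 − 683) / (log₂ 6 − log₂ 3) = 199 / (2.5850 − 1.5850) = 199.000 ms/bit
  a = 683 − 199.000 × 1.5850 = 367.592 ms
Then RT(20) = 367.592 + 199.000 × log₂ 20 = 367.592 + 199.000 × 4.3219 ≈ 1227.656 ms.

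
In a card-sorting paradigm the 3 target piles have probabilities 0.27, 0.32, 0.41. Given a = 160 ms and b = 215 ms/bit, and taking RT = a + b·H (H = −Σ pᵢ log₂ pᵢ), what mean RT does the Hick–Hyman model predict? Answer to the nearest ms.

H = 0.27·log₂(1/0.27) + 0.32·log₂(1/0.32) + 0.41·log₂(1/0.41) = 1.5634 bits.
RT = 160 + 215 × 1.5634 = 496.14 ms.

496 ms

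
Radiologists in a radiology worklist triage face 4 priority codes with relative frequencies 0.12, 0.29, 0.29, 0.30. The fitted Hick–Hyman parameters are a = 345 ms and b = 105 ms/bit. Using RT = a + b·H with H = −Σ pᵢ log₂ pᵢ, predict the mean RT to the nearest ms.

547 ms

H = 0.12·log₂(1/0.12) + 0.29·log₂(1/0.29) + 0.29·log₂(1/0.29) + 0.30·log₂(1/0.30) = 1.9240 bits.
RT = 345 + 105 × 1.9240 = 547.02 ms.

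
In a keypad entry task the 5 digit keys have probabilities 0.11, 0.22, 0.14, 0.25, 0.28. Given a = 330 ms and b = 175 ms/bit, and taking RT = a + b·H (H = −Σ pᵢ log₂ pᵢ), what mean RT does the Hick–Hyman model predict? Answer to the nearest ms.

722 ms

H = 0.11·log₂(1/0.11) + 0.22·log₂(1/0.22) + 0.14·log₂(1/0.14) + 0.25·log₂(1/0.25) + 0.28·log₂(1/0.28) = 2.2422 bits.
RT = 330 + 175 × 2.2422 = 722.38 ms.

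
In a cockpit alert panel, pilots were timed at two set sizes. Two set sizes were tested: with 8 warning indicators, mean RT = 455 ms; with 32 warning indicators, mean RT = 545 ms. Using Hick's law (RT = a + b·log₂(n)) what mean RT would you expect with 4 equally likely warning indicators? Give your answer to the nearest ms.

Fit slope and intercept:
  b = (545 − 455) / (log₂ 32 − log₂ 8) = 90 / (5 − 3) = 45 ms/bit
  a = 455 − 45 × 3 = 320 ms
Then RT(4) = 320 + 45 × log₂ 4 = 320 + 45 × 2 ≈ 410.000 ms.

410 ms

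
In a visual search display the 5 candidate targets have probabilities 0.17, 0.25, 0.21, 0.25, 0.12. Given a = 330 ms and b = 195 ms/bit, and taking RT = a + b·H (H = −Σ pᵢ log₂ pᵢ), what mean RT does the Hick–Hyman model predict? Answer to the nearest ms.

Entropy contributions −pᵢ log₂ pᵢ: 0.4346, 0.5000, 0.4728, 0.5000, 0.3671; sum H = 2.2745 bits.
RT = a + bH = 330 + 195·2.2745 = 773.52 ms.

774 ms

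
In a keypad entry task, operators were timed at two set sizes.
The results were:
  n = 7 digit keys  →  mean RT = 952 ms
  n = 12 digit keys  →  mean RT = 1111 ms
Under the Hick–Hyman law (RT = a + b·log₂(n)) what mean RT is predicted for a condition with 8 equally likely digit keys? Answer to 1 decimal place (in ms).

991.4 ms

With log₂ n on the abscissa the relation is linear; from the two conditions:
  b = (1111 − 952) / (log₂ 12 − log₂ 7) = 159 / (3.5850 − 2.8074) = 204.473 ms/bit
  a = 952 − 204.473 × 2.8074 = 377.971 ms
Then RT(8) = 377.971 + 204.473 × log₂ 8 = 377.971 + 204.473 × 3 ≈ 991.391 ms.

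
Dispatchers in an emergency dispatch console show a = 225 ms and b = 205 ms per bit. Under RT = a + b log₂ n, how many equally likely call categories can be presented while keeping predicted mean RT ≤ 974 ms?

205·log₂ n ≤ 974 − 225 = 749, giving log₂ n ≤ 3.6537 and n ≤ 12.585. The largest whole number is 12.

12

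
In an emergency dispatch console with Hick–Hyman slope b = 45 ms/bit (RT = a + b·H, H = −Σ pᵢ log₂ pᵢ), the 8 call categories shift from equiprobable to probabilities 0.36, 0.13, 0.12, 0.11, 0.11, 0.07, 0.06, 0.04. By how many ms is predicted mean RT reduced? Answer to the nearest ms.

The RT saving is b·ΔH. Equiprobable H₀ = log₂(8) = 3.0000 bits; with the given probabilities H = 2.6787 bits.
b·(H₀ − H) = 45 × (3.0000 − 2.6787) = 14.46 ms.

14 ms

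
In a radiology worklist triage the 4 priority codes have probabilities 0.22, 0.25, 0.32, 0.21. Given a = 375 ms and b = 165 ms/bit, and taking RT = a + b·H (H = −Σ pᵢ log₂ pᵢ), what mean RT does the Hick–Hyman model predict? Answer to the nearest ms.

702 ms

H = 0.22·log₂(1/0.22) + 0.25·log₂(1/0.25) + 0.32·log₂(1/0.32) + 0.21·log₂(1/0.21) = 1.9794 bits.
RT = 375 + 165 × 1.9794 = 701.61 ms.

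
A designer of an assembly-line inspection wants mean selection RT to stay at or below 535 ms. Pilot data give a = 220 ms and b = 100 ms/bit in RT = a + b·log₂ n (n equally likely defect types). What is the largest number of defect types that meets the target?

8

Set 220 + 100·log₂ n ≤ 535 → log₂ n ≤ (535 − 220)/100 = 3.1500.
So n ≤ 2^3.1500 = 8.877; the largest integer n is 8.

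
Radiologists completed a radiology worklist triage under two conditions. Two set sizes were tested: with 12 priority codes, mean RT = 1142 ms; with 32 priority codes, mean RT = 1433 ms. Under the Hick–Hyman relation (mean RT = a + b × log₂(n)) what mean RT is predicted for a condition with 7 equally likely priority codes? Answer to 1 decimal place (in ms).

982.1 ms

Fit slope and intercept:
  b = (1433 − 1142) / (log₂ 32 − log₂ 12) = 291 / (5 − 3.5850) = 205.648 ms/bit
  a = 1142 − 205.648 × 3.5850 = 404.759 ms
Then RT(7) = 404.759 + 205.648 × log₂ 7 = 404.759 + 205.648 × 2.8074 ≈ 982.086 ms.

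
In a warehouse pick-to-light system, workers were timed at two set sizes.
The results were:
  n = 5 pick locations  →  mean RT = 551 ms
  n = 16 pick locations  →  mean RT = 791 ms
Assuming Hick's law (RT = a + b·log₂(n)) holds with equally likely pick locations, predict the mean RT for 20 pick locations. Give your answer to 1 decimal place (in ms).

With log₂ n on the abscissa the relation is linear; from the two conditions:
  b = (791 − 551) / (log₂ 16 − log₂ 5) = 240 / (4 − 2.3219) = 143.021 ms/bit
  a = 551 − 143.021 × 2.3219 = 218.915 ms
Then RT(20) = 218.915 + 143.021 × log₂ 20 = 218.915 + 143.021 × 4.3219 ≈ 837.043 ms.

837.0 ms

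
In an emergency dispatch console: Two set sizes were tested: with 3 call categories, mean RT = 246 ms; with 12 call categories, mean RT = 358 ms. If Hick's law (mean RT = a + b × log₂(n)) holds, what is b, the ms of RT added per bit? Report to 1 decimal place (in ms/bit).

56.0 ms/bit

b = (RT₂ − RT₁)/(log₂ n₂ − log₂ n₁) = (358 − 246)/(3.5850 − 1.5850) = 56.000 ms/bit.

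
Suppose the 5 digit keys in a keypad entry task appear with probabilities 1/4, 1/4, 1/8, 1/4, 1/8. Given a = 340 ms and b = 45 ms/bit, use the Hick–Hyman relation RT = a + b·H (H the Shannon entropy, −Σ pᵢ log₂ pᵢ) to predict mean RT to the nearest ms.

441 ms

Each term −pᵢ log₂ pᵢ: 0.25·2 + 0.25·2 + 0.125·3 + 0.25·2 + 0.125·3; summed, H = 2.250 bits.
Mean RT = a + bH = 340 + 45·2.250 = 441.25 ms.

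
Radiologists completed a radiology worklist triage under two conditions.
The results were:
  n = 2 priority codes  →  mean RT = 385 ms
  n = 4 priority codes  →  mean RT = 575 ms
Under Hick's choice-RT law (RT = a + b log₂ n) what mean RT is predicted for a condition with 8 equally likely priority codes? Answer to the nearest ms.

765 ms

With log₂ n on the abscissa the relation is linear; from the two conditions:
  b = (575 − 385) / (log₂ 4 − log₂ 2) = 190 / (2 − 1) = 190 ms/bit
  a = 385 − 190 × 1 = 195 ms
Then RT(8) = 195 + 190 × log₂ 8 = 195 + 190 × 3 ≈ 765.000 ms.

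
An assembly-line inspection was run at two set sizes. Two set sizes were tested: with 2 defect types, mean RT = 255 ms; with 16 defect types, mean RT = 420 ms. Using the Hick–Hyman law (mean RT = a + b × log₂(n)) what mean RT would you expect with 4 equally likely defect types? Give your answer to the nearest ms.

Fit slope and intercept:
  b = (420 − 255) / (log₂ 16 − log₂ 2) = 165 / (4 − 1) = 55 ms/bit
  a = 255 − 55 × 1 = 200 ms
Then RT(4) = 200 + 55 × log₂ 4 = 200 + 55 × 2 ≈ 310.000 ms.

310 ms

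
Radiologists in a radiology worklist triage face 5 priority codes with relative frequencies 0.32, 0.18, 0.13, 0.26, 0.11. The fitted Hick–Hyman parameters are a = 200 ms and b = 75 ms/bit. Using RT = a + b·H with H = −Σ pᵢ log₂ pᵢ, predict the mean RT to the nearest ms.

Entropy contributions −pᵢ log₂ pᵢ: 0.5260, 0.4453, 0.3826, 0.5053, 0.3503; sum H = 2.2096 bits.
RT = a + bH = 200 + 75·2.2096 = 365.72 ms.

366 ms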